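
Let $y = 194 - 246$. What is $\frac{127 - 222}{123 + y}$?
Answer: $- \frac{95}{71} \approx -1.338$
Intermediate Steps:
$y = -52$
$\frac{127 - 222}{123 + y} = \frac{127 - 222}{123 - 52} = - \frac{95}{71}$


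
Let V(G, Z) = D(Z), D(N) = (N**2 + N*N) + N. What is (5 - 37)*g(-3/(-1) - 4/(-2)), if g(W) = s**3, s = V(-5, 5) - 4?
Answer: -4244832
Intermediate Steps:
D(N) = N + 2*N**2 (D(N) = (N**2 + N**2) + N = 2*N**2 + N = N + 2*N**2)
V(G, Z) = Z*(1 + 2*Z)
s = 51 (s = 5*(1 + 2*5) - 4 = 5*(1 + 10) - 4 = 5*11 - 4 = 55 - 4 = 51)
g(W) = 132651 (g(W) = 51**3 = 132651)
(5 - 37)*g(-3/(-1) - 4/(-2)) = (5 - 37)*132651 = -32*132651 = -4244832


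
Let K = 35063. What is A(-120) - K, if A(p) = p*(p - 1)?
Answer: -20543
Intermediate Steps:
A(p) = p*(-1 + p)
A(-120) - K = -120*(-1 - 120) - 1*35063 = -120*(-121) - 35063 = 14520 - 35063 = -20543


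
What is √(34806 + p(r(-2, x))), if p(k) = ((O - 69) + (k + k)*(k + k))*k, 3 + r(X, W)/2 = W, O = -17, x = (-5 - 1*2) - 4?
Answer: I*√50594 ≈ 224.93*I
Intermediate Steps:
x = -11 (x = (-5 - 2) - 4 = -7 - 4 = -11)
r(X, W) = -6 + 2*W
p(k) = k*(-86 + 4*k²) (p(k) = ((-17 - 69) + (k + k)*(k + k))*k = (-86 + (2*k)*(2*k))*k = (-86 + 4*k²)*k = k*(-86 + 4*k²))
√(34806 + p(r(-2, x))) = √(34806 + (-86*(-6 + 2*(-11)) + 4*(-6 + 2*(-11))³)) = √(34806 + (-86*(-6 - 22) + 4*(-6 - 22)³)) = √(34806 + (-86*(-28) + 4*(-28)³)) = √(34806 + (2408 + 4*(-21952))) = √(34806 + (2408 - 87808)) = √(34806 - 85400) = √(-50594) = I*√50594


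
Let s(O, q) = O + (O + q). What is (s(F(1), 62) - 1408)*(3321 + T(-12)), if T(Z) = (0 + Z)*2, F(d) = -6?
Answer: -4477326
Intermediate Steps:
s(O, q) = q + 2*O
T(Z) = 2*Z (T(Z) = Z*2 = 2*Z)
(s(F(1), 62) - 1408)*(3321 + T(-12)) = ((62 + 2*(-6)) - 1408)*(3321 + 2*(-12)) = ((62 - 12) - 1408)*(3321 - 24) = (50 - 1408)*3297 = -1358*3297 = -4477326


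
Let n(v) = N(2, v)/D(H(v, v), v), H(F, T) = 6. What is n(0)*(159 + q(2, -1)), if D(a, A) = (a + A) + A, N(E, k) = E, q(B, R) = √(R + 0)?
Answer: 53 + I/3 ≈ 53.0 + 0.33333*I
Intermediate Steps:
q(B, R) = √R
D(a, A) = a + 2*A (D(a, A) = (A + a) + A = a + 2*A)
n(v) = 2/(6 + 2*v)
n(0)*(159 + q(2, -1)) = (159 + √(-1))/(3 + 0) = (159 + I)/3 = 53 + I/3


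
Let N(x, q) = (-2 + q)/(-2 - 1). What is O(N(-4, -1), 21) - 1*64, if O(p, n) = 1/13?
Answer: -831/13 ≈ -63.923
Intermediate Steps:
N(x, q) = ⅔ - q/3 (N(x, q) = (-2 + q)/(-3) = (-2 + q)*(-⅓) = ⅔ - q/3)
O(p, n) = 1/13
O(N(-4, -1), 21) - 1*64 = 1/13 - 1*64 = 1/13 - 64 = -831/13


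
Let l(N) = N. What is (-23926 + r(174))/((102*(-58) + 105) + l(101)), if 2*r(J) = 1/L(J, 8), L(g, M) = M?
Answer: 76563/18272 ≈ 4.1902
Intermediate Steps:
r(J) = 1/16 (r(J) = (1/2)/8 = (1/2)*(1/8) = 1/16)
(-23926 + r(174))/((102*(-58) + 105) + l(101)) = (-23926 + 1/16)/((102*(-58) + 105) + 101) = -382815/(16*((-5916 + 105) + 101)) = -382815/(16*(-5811 + 101)) = -382815/16/(-5710) = -382815/16*(-1/5710) = 76563/18272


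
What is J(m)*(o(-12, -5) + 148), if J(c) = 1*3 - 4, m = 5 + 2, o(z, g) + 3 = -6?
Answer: -139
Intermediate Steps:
o(z, g) = -9 (o(z, g) = -3 - 6 = -9)
m = 7
J(c) = -1 (J(c) = 3 - 4 = -1)
J(m)*(o(-12, -5) + 148) = -(-9 + 148) = -1*139 = -139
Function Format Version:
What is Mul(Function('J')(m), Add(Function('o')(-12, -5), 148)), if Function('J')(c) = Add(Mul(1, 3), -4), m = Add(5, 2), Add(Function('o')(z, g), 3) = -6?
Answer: -139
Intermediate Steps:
Function('o')(z, g) = -9 (Function('o')(z, g) = Add(-3, -6) = -9)
m = 7
Function('J')(c) = -1 (Function('J')(c) = Add(3, -4) = -1)
Mul(Function('J')(m), Add(Function('o')(-12, -5), 148)) = Mul(-1, Add(-9, 148)) = Mul(-1, 139) = -139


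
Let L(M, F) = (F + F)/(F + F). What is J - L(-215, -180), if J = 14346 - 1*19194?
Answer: -4849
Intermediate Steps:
J = -4848 (J = 14346 - 19194 = -4848)
L(M, F) = 1 (L(M, F) = (2*F)/((2*F)) = (2*F)*(1/(2*F)) = 1)
J - L(-215, -180) = -4848 - 1*1 = -4848 - 1 = -4849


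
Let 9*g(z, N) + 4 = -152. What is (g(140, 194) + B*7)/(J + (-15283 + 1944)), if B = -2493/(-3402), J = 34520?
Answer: -659/1143774 ≈ -0.00057616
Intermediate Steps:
g(z, N) = -52/3 (g(z, N) = -4/9 + (1/9)*(-152) = -4/9 - 152/9 = -52/3)
B = 277/378 (B = -2493*(-1/3402) = 277/378 ≈ 0.73280)
(g(140, 194) + B*7)/(J + (-15283 + 1944)) = (-52/3 + (277/378)*7)/(34520 + (-15283 + 1944)) = (-52/3 + 277/54)/(34520 - 13339) = -659/54/21181 = -659/54*1/21181 = -659/1143774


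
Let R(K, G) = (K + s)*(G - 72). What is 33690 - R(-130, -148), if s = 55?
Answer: 17190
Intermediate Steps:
R(K, G) = (-72 + G)*(55 + K) (R(K, G) = (K + 55)*(G - 72) = (55 + K)*(-72 + G) = (-72 + G)*(55 + K))
33690 - R(-130, -148) = 33690 - (-3960 - 72*(-130) + 55*(-148) - 148*(-130)) = 33690 - (-3960 + 9360 - 8140 + 19240) = 33690 - 1*16500 = 33690 - 16500 = 17190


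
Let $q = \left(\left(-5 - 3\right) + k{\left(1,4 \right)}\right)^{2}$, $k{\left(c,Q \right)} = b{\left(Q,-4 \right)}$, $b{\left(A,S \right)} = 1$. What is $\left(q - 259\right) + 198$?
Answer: $-12$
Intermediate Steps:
$k{\left(c,Q \right)} = 1$
$q = 49$ ($q = \left(\left(-5 - 3\right) + 1\right)^{2} = \left(-8 + 1\right)^{2} = \left(-7\right)^{2} = 49$)
$\left(q - 259\right) + 198 = \left(49 - 259\right) + 198 = -210 + 198 = -12$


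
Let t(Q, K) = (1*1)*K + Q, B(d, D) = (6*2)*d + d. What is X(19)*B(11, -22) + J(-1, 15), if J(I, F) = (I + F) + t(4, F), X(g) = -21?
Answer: -2970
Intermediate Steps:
B(d, D) = 13*d (B(d, D) = 12*d + d = 13*d)
t(Q, K) = K + Q (t(Q, K) = 1*K + Q = K + Q)
J(I, F) = 4 + I + 2*F (J(I, F) = (I + F) + (F + 4) = (F + I) + (4 + F) = 4 + I + 2*F)
X(19)*B(11, -22) + J(-1, 15) = -273*11 + (4 - 1 + 2*15) = -21*143 + (4 - 1 + 30) = -3003 + 33 = -2970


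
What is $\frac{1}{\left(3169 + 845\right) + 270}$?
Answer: $\frac{1}{4284} \approx 0.00023343$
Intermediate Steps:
$\frac{1}{\left(3169 + 845\right) + 270} = \frac{1}{4014 + 270} = \frac{1}{4284}$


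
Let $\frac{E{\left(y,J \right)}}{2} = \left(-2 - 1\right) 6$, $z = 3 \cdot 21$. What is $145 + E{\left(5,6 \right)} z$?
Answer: $-2123$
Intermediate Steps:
$z = 63$
$E{\left(y,J \right)} = -36$ ($E{\left(y,J \right)} = 2 \left(-2 - 1\right) 6 = 2 \left(\left(-3\right) 6\right) = 2 \left(-18\right) = -36$)
$145 + E{\left(5,6 \right)} z = 145 - 2268 = -2123$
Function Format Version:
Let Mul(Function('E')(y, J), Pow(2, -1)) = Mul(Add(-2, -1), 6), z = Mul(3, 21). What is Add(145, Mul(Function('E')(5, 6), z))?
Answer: -2123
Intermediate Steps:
z = 63
Function('E')(y, J) = -36 (Function('E')(y, J) = Mul(2, Mul(Add(-2, -1), 6)) = Mul(2, Mul(-3, 6)) = Mul(2, -18) = -36)
Add(145, Mul(Function('E')(5, 6), z)) = Add(145, Mul(-36, 63)) = Add(145, -2268) = -2123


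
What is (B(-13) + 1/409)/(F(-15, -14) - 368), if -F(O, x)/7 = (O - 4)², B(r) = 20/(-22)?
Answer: 4079/13024605 ≈ 0.00031318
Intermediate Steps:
B(r) = -10/11 (B(r) = 20*(-1/22) = -10/11)
F(O, x) = -7*(-4 + O)² (F(O, x) = -7*(O - 4)² = -7*(-4 + O)²)
(B(-13) + 1/409)/(F(-15, -14) - 368) = (-10/11 + 1/409)/(-7*(-4 - 15)² - 368) = (-10/11 + 1/409)/(-7*(-19)² - 368) = -4079/(4499*(-7*361 - 368)) = -4079/(4499*(-2527 - 368)) = -4079/4499/(-2895) = -4079/4499*(-1/2895) = 4079/13024605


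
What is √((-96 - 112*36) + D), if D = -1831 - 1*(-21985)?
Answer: √16026 ≈ 126.59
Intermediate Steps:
D = 20154 (D = -1831 + 21985 = 20154)
√((-96 - 112*36) + D) = √((-96 - 112*36) + 20154) = √((-96 - 4032) + 20154) = √(-4128 + 20154) = √16026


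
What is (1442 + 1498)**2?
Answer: 8643600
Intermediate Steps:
(1442 + 1498)**2 = 2940**2 = 8643600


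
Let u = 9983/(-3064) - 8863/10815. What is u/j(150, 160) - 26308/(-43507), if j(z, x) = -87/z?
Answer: 31921986256007/4180925418348 ≈ 7.6351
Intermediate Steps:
u = -135122377/33137160 (u = 9983*(-1/3064) - 8863*1/10815 = -9983/3064 - 8863/10815 = -135122377/33137160 ≈ -4.0777)
u/j(150, 160) - 26308/(-43507) = -135122377/(33137160*((-87/150))) - 26308/(-43507) = -135122377/(33137160*((-87*1/150))) - 26308*(-1/43507) = -135122377/(33137160*(-29/50)) + 26308/43507 = -135122377/33137160*(-50/29) + 26308/43507 = 675611885/96097764 + 26308/43507 = 31921986256007/4180925418348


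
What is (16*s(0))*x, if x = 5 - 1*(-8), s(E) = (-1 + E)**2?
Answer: 208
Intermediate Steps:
x = 13 (x = 5 + 8 = 13)
(16*s(0))*x = (16*(-1 + 0)**2)*13 = (16*(-1)**2)*13 = (16*1)*13 = 16*13 = 208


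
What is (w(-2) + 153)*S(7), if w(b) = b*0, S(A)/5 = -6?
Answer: -4590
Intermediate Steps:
S(A) = -30 (S(A) = 5*(-6) = -30)
w(b) = 0
(w(-2) + 153)*S(7) = (0 + 153)*(-30) = 153*(-30) = -4590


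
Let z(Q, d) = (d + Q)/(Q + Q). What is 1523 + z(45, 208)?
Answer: 137323/90 ≈ 1525.8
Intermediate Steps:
z(Q, d) = (Q + d)/(2*Q) (z(Q, d) = (Q + d)/((2*Q)) = (Q + d)*(1/(2*Q)) = (Q + d)/(2*Q))
1523 + z(45, 208) = 1523 + (½)*(45 + 208)/45 = 1523 + (½)*(1/45)*253 = 1523 + 253/90 = 137323/90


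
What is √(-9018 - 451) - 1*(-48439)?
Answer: 48439 + I*√9469 ≈ 48439.0 + 97.309*I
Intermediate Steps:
√(-9018 - 451) - 1*(-48439) = √(-9469) + 48439 = I*√9469 + 48439 = 48439 + I*√9469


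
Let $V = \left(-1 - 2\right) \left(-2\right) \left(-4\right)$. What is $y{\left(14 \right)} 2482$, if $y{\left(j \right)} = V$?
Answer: $-59568$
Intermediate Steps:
$V = -24$ ($V = \left(-3\right) \left(-2\right) \left(-4\right) = 6 \left(-4\right) = -24$)
$y{\left(j \right)} = -24$
$y{\left(14 \right)} 2482 = \left(-24\right) 2482 = -59568$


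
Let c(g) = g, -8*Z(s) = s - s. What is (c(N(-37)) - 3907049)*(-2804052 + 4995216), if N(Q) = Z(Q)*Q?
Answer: -8560985115036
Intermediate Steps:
Z(s) = 0 (Z(s) = -(s - s)/8 = -⅛*0 = 0)
N(Q) = 0 (N(Q) = 0*Q = 0)
(c(N(-37)) - 3907049)*(-2804052 + 4995216) = (0 - 3907049)*(-2804052 + 4995216) = -3907049*2191164 = -8560985115036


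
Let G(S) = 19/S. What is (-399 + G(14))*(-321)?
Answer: 1787007/14 ≈ 1.2764e+5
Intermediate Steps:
(-399 + G(14))*(-321) = (-399 + 19/14)*(-321) = -5567/14*(-321) = 1787007/14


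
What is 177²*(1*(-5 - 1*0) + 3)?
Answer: -62658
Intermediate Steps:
177²*(1*(-5 - 1*0) + 3) = 31329*(1*(-5 + 0) + 3) = 31329*(1*(-5) + 3) = 31329*(-5 + 3) = 31329*(-2) = -62658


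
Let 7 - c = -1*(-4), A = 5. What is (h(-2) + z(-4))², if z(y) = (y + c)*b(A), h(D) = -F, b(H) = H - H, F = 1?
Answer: 1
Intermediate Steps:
b(H) = 0
h(D) = -1 (h(D) = -1*1 = -1)
c = 3 (c = 7 - (-1)*(-4) = 7 - 1*4 = 7 - 4 = 3)
z(y) = 0 (z(y) = (y + 3)*0 = (3 + y)*0 = 0)
(h(-2) + z(-4))² = (-1 + 0)² = (-1)² = 1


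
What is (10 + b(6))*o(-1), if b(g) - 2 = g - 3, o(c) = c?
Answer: -15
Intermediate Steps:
b(g) = -1 + g (b(g) = 2 + (g - 3) = 2 + (-3 + g) = -1 + g)
(10 + b(6))*o(-1) = (10 + (-1 + 6))*(-1) = (10 + 5)*(-1) = 15*(-1) = -15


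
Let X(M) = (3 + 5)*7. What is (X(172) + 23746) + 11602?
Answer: 35404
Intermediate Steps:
X(M) = 56 (X(M) = 8*7 = 56)
(X(172) + 23746) + 11602 = (56 + 23746) + 11602 = 23802 + 11602 = 35404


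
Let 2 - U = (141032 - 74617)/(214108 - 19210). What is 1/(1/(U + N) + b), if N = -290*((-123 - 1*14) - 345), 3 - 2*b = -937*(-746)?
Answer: -54486331642/19042945665323383 ≈ -2.8612e-6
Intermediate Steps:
b = -698999/2 (b = 3/2 - (-937)*(-746)/2 = 3/2 - 1/2*699002 = 3/2 - 349501 = -698999/2 ≈ -3.4950e+5)
U = 323381/194898 (U = 2 - (141032 - 74617)/(214108 - 19210) = 2 - 66415/194898 = 323381/194898 ≈ 1.6592)
N = 139780 (N = -290*((-123 - 14) - 345) = -290*(-137 - 345) = -290*(-482) = 139780)
1/(1/(U + N) + b) = 1/(1/(323381/194898 + 139780) - 698999/2) = 1/(1/(27243165821/194898) - 698999/2) = 1/(194898/27243165821 - 698999/2) = 1/(-19042945665323383/54486331642) = -54486331642/19042945665323383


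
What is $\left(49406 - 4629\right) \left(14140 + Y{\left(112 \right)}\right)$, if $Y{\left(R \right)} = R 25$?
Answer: $758522380$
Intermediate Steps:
$Y{\left(R \right)} = 25 R$
$\left(49406 - 4629\right) \left(14140 + Y{\left(112 \right)}\right) = \left(49406 - 4629\right) \left(14140 + 25 \cdot 112\right) = 44777 \left(14140 + 2800\right) = 44777 \cdot 16940 = 758522380$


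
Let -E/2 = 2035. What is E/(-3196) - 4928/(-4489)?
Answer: 17010059/7173422 ≈ 2.3713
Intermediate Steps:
E = -4070 (E = -2*2035 = -4070)
E/(-3196) - 4928/(-4489) = -4070/(-3196) - 4928/(-4489) = -4070*(-1/3196) - 4928*(-1/4489) = 2035/1598 + 4928/4489 = 17010059/7173422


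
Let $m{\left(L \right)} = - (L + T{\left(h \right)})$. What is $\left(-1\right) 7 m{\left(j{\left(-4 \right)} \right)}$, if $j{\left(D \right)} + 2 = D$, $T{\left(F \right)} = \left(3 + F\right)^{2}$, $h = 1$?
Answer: $70$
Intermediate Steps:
$j{\left(D \right)} = -2 + D$
$m{\left(L \right)} = -16 - L$ ($m{\left(L \right)} = - (L + \left(3 + 1\right)^{2}) = - (L + 4^{2}) = - (L + 16) = - (16 + L) = -16 - L$)
$\left(-1\right) 7 m{\left(j{\left(-4 \right)} \right)} = \left(-1\right) 7 \left(-16 - \left(-2 - 4\right)\right) = - 7 \left(-16 - -6\right) = - 7 \left(-16 + 6\right) = \left(-7\right) \left(-10\right) = 70$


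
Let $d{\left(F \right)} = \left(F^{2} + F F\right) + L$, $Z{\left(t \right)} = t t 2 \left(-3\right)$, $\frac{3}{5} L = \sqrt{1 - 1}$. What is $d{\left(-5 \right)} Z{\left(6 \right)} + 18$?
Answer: $-10782$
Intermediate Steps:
$L = 0$ ($L = \frac{5 \sqrt{1 - 1}}{3} = \frac{5 \sqrt{0}}{3} = \frac{5}{3} \cdot 0 = 0$)
$Z{\left(t \right)} = - 6 t^{2}$ ($Z{\left(t \right)} = t 2 t \left(-3\right) = 2 t^{2} \left(-3\right) = - 6 t^{2}$)
$d{\left(F \right)} = 2 F^{2}$ ($d{\left(F \right)} = \left(F^{2} + F F\right) + 0 = \left(F^{2} + F^{2}\right) + 0 = 2 F^{2} + 0 = 2 F^{2}$)
$d{\left(-5 \right)} Z{\left(6 \right)} + 18 = 2 \left(-5\right)^{2} \left(- 6 \cdot 6^{2}\right) + 18 = 2 \cdot 25 \left(\left(-6\right) 36\right) + 18 = 50 \left(-216\right) + 18 = -10800 + 18 = -10782$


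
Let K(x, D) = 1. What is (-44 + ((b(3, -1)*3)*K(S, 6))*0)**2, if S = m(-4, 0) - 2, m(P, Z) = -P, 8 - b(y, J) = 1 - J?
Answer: 1936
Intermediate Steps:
b(y, J) = 7 + J (b(y, J) = 8 - (1 - J) = 8 + (-1 + J) = 7 + J)
S = 2 (S = -1*(-4) - 2 = 4 - 2 = 2)
(-44 + ((b(3, -1)*3)*K(S, 6))*0)**2 = (-44 + (((7 - 1)*3)*1)*0)**2 = (-44 + ((6*3)*1)*0)**2 = (-44 + (18*1)*0)**2 = (-44 + 18*0)**2 = (-44 + 0)**2 = (-44)**2 = 1936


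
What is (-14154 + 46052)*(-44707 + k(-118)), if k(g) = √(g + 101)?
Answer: -1426063886 + 31898*I*√17 ≈ -1.4261e+9 + 1.3152e+5*I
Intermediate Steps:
k(g) = √(101 + g)
(-14154 + 46052)*(-44707 + k(-118)) = (-14154 + 46052)*(-44707 + √(101 - 118)) = 31898*(-44707 + √(-17)) = 31898*(-44707 + I*√17) = -1426063886 + 31898*I*√17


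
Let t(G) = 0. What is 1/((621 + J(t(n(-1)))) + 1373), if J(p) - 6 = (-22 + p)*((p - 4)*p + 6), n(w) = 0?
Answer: 1/1868 ≈ 0.00053533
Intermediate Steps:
J(p) = 6 + (-22 + p)*(6 + p*(-4 + p)) (J(p) = 6 + (-22 + p)*((p - 4)*p + 6) = 6 + (-22 + p)*((-4 + p)*p + 6) = 6 + (-22 + p)*(p*(-4 + p) + 6) = 6 + (-22 + p)*(6 + p*(-4 + p)))
1/((621 + J(t(n(-1)))) + 1373) = 1/((621 + (-126 + 0³ - 26*0² + 94*0)) + 1373) = 1/((621 + (-126 + 0 - 26*0 + 0)) + 1373) = 1/((621 + (-126 + 0 + 0 + 0)) + 1373) = 1/((621 - 126) + 1373) = 1/(495 + 1373) = 1/1868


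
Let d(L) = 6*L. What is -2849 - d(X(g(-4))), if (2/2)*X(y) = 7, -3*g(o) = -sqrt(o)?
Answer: -2891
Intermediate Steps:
g(o) = sqrt(o)/3 (g(o) = -(-1)*sqrt(o)/3 = sqrt(o)/3)
X(y) = 7
-2849 - d(X(g(-4))) = -2849 - 6*7 = -2849 - 1*42 = -2849 - 42 = -2891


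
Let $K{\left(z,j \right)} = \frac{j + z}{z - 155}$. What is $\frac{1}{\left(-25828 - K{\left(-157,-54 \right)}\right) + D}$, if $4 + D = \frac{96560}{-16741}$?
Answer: $- \frac{5223192}{134959154815} \approx -3.8702 \cdot 10^{-5}$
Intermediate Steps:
$K{\left(z,j \right)} = \frac{j + z}{-155 + z}$
$D = - \frac{163524}{16741}$ ($D = -4 + \frac{96560}{-16741} = -4 + 96560 \left(- \frac{1}{16741}\right) = -4 - \frac{96560}{16741} = - \frac{163524}{16741} \approx -9.7679$)
$\frac{1}{\left(-25828 - K{\left(-157,-54 \right)}\right) + D} = \frac{1}{\left(-25828 - \frac{-54 - 157}{-155 - 157}\right) - \frac{163524}{16741}} = \frac{1}{\left(-25828 - \frac{1}{-312} \left(-211\right)\right) - \frac{163524}{16741}} = \frac{1}{\left(-25828 - \left(- \frac{1}{312}\right) \left(-211\right)\right) - \frac{163524}{16741}} = \frac{1}{\left(-25828 - \frac{211}{312}\right) - \frac{163524}{16741}} = \frac{1}{- \frac{8058547}{312} - \frac{163524}{16741}} = \frac{1}{- \frac{134959154815}{5223192}} = - \frac{5223192}{134959154815}$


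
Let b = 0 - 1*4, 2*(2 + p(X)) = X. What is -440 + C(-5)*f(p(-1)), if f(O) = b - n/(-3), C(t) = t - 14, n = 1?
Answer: -1111/3 ≈ -370.33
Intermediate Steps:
p(X) = -2 + X/2
C(t) = -14 + t
b = -4 (b = 0 - 4 = -4)
f(O) = -11/3 (f(O) = -4 - 1/(-3) = -4 - (-1)/3 = -4 - 1*(-⅓) = -4 + ⅓ = -11/3)
-440 + C(-5)*f(p(-1)) = -440 + (-14 - 5)*(-11/3) = -440 - 19*(-11/3) = -440 + 209/3 = -1111/3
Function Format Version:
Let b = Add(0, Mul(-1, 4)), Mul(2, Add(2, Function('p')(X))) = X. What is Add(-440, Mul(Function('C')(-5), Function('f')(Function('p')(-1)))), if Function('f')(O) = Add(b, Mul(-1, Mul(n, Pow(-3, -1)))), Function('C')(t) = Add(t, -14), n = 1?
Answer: Rational(-1111, 3) ≈ -370.33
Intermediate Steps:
Function('p')(X) = Add(-2, Mul(Rational(1, 2), X))
Function('C')(t) = Add(-14, t)
b = -4 (b = Add(0, -4) = -4)
Function('f')(O) = Rational(-11, 3) (Function('f')(O) = Add(-4, Mul(-1, Mul(1, Pow(-3, -1)))) = Add(-4, Mul(-1, Mul(1, Rational(-1, 3)))) = Add(-4, Mul(-1, Rational(-1, 3))) = Add(-4, Rational(1, 3)) = Rational(-11, 3))
Add(-440, Mul(Function('C')(-5), Function('f')(Function('p')(-1)))) = Add(-440, Mul(Add(-14, -5), Rational(-11, 3))) = Add(-440, Mul(-19, Rational(-11, 3))) = Add(-440, Rational(209, 3)) = Rational(-1111, 3)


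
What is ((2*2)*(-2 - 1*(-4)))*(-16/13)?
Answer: -128/13 ≈ -9.8462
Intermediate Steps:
((2*2)*(-2 - 1*(-4)))*(-16/13) = (4*(-2 + 4))*(-16*1/13) = (4*2)*(-16/13) = 8*(-16/13) = -128/13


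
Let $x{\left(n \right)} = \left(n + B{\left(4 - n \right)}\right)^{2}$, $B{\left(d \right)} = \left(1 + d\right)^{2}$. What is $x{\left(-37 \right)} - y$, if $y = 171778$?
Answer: $2810751$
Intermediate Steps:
$x{\left(n \right)} = \left(n + \left(5 - n\right)^{2}\right)^{2}$ ($x{\left(n \right)} = \left(n + \left(1 - \left(-4 + n\right)\right)^{2}\right)^{2} = \left(n + \left(5 - n\right)^{2}\right)^{2}$)
$x{\left(-37 \right)} - y = \left(-37 + \left(-5 - 37\right)^{2}\right)^{2} - 171778 = \left(-37 + \left(-42\right)^{2}\right)^{2} - 171778 = \left(-37 + 1764\right)^{2} - 171778 = 1727^{2} - 171778 = 2982529 - 171778 = 2810751$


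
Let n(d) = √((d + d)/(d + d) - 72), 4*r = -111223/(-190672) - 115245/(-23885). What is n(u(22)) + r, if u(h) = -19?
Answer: 289771247/214315328 + I*√71 ≈ 1.3521 + 8.4261*I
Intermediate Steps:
r = 289771247/214315328 (r = (-111223/(-190672) - 115245/(-23885))/4 = (-111223*(-1/190672) - 115245*(-1/23885))/4 = (111223/190672 + 23049/4777)/4 = (¼)*(289771247/53578832) = 289771247/214315328 ≈ 1.3521)
n(d) = I*√71 (n(d) = √((2*d)/((2*d)) - 72) = √((2*d)*(1/(2*d)) - 72) = √(1 - 72) = √(-71) = I*√71)
n(u(22)) + r = I*√71 + 289771247/214315328 = 289771247/214315328 + I*√71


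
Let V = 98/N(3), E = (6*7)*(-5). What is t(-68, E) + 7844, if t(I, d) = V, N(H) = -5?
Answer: 39122/5 ≈ 7824.4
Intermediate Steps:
E = -210 (E = 42*(-5) = -210)
V = -98/5 (V = 98/(-5) = 98*(-⅕) = -98/5 ≈ -19.600)
t(I, d) = -98/5
t(-68, E) + 7844 = -98/5 + 7844 = 39122/5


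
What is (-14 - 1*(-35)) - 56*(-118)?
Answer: 6629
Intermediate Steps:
(-14 - 1*(-35)) - 56*(-118) = (-14 + 35) + 6608 = 21 + 6608 = 6629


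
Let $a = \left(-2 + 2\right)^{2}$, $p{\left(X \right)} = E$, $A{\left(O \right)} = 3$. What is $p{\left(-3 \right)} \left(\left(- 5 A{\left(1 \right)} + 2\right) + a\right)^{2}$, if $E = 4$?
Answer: $676$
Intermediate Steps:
$p{\left(X \right)} = 4$
$a = 0$ ($a = 0^{2} = 0$)
$p{\left(-3 \right)} \left(\left(- 5 A{\left(1 \right)} + 2\right) + a\right)^{2} = 4 \left(\left(\left(-5\right) 3 + 2\right) + 0\right)^{2} = 4 \left(\left(-15 + 2\right) + 0\right)^{2} = 4 \left(-13 + 0\right)^{2} = 4 \left(-13\right)^{2} = 4 \cdot 169 = 676$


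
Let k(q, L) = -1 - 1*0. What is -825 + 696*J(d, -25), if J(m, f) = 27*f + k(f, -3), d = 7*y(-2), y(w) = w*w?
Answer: -471321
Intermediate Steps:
y(w) = w²
k(q, L) = -1 (k(q, L) = -1 + 0 = -1)
d = 28 (d = 7*(-2)² = 7*4 = 28)
J(m, f) = -1 + 27*f (J(m, f) = 27*f - 1 = -1 + 27*f)
-825 + 696*J(d, -25) = -825 + 696*(-1 + 27*(-25)) = -825 + 696*(-1 - 675) = -825 + 696*(-676) = -825 - 470496 = -471321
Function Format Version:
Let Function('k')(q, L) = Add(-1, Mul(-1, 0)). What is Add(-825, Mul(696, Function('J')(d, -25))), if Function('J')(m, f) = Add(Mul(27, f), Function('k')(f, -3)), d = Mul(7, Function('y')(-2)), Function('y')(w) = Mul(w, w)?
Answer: -471321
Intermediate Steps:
Function('y')(w) = Pow(w, 2)
Function('k')(q, L) = -1 (Function('k')(q, L) = Add(-1, 0) = -1)
d = 28 (d = Mul(7, Pow(-2, 2)) = Mul(7, 4) = 28)
Function('J')(m, f) = Add(-1, Mul(27, f)) (Function('J')(m, f) = Add(Mul(27, f), -1) = Add(-1, Mul(27, f)))
Add(-825, Mul(696, Function('J')(d, -25))) = Add(-825, Mul(696, Add(-1, Mul(27, -25)))) = Add(-825, Mul(696, Add(-1, -675))) = Add(-825, Mul(696, -676)) = Add(-825, -470496) = -471321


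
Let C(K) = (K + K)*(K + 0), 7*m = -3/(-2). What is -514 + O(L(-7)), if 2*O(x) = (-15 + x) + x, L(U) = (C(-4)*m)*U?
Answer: -1139/2 ≈ -569.50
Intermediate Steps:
m = 3/14 (m = (-3/(-2))/7 = (-3*(-½))/7 = (⅐)*(3/2) = 3/14 ≈ 0.21429)
C(K) = 2*K² (C(K) = (2*K)*K = 2*K²)
L(U) = 48*U/7 (L(U) = ((2*(-4)²)*(3/14))*U = ((2*16)*(3/14))*U = (32*(3/14))*U = 48*U/7)
O(x) = -15/2 + x (O(x) = ((-15 + x) + x)/2 = (-15 + 2*x)/2 = -15/2 + x)
-514 + O(L(-7)) = -514 + (-15/2 + (48/7)*(-7)) = -514 + (-15/2 - 48) = -514 - 111/2 = -1139/2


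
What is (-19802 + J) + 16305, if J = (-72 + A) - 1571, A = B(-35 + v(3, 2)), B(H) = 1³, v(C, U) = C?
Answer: -5139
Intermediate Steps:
B(H) = 1
A = 1
J = -1642 (J = (-72 + 1) - 1571 = -71 - 1571 = -1642)
(-19802 + J) + 16305 = (-19802 - 1642) + 16305 = -21444 + 16305 = -5139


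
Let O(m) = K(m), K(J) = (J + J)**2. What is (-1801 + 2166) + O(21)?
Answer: 2129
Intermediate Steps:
K(J) = 4*J**2 (K(J) = (2*J)**2 = 4*J**2)
O(m) = 4*m**2
(-1801 + 2166) + O(21) = (-1801 + 2166) + 4*21**2 = 365 + 4*441 = 365 + 1764 = 2129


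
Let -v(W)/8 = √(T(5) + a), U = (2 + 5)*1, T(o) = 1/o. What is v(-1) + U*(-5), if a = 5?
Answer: -35 - 8*√130/5 ≈ -53.243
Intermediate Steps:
T(o) = 1/o
U = 7 (U = 7*1 = 7)
v(W) = -8*√130/5 (v(W) = -8*√(1/5 + 5) = -8*√(⅕ + 5) = -8*√130/5)
v(-1) + U*(-5) = -8*√130/5 + 7*(-5) = -8*√130/5 - 35 = -35 - 8*√130/5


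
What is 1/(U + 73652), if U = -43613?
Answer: 1/30039 ≈ 3.3290e-5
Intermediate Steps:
1/(U + 73652) = 1/(-43613 + 73652) = 1/30039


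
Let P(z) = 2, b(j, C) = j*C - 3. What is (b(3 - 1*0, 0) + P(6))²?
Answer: 1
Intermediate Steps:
b(j, C) = -3 + C*j (b(j, C) = C*j - 3 = -3 + C*j)
(b(3 - 1*0, 0) + P(6))² = ((-3 + 0*(3 - 1*0)) + 2)² = ((-3 + 0*(3 + 0)) + 2)² = ((-3 + 0*3) + 2)² = ((-3 + 0) + 2)² = (-3 + 2)² = (-1)² = 1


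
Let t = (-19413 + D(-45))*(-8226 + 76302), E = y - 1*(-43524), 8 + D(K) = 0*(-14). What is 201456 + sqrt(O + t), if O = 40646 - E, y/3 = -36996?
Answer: 201456 + I*sqrt(1321995886) ≈ 2.0146e+5 + 36359.0*I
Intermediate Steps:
y = -110988 (y = 3*(-36996) = -110988)
D(K) = -8 (D(K) = -8 + 0*(-14) = -8 + 0 = -8)
E = -67464 (E = -110988 - 1*(-43524) = -110988 + 43524 = -67464)
t = -1322103996 (t = (-19413 - 8)*(-8226 + 76302) = -19421*68076 = -1322103996)
O = 108110 (O = 40646 - 1*(-67464) = 40646 + 67464 = 108110)
201456 + sqrt(O + t) = 201456 + sqrt(108110 - 1322103996) = 201456 + sqrt(-1321995886) = 201456 + I*sqrt(1321995886)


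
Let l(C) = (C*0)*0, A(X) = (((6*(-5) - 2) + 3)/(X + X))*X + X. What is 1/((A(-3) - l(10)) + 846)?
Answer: 2/1657 ≈ 0.0012070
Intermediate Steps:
A(X) = -29/2 + X (A(X) = (((-30 - 2) + 3)/((2*X)))*X + X = ((-32 + 3)*(1/(2*X)))*X + X = (-29/(2*X))*X + X = -29/2 + X)
l(C) = 0 (l(C) = 0*0 = 0)
1/((A(-3) - l(10)) + 846) = 1/(((-29/2 - 3) - 1*0) + 846) = 1/((-35/2 + 0) + 846) = 1/(-35/2 + 846) = 1/(1657/2) = 2/1657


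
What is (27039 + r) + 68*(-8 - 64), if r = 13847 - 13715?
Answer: 22275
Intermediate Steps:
r = 132
(27039 + r) + 68*(-8 - 64) = (27039 + 132) + 68*(-8 - 64) = 27171 + 68*(-72) = 27171 - 4896 = 22275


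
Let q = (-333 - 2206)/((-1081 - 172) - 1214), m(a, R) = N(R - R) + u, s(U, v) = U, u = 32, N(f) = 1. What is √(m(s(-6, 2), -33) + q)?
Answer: 5*√8284186/2467 ≈ 5.8335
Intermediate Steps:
m(a, R) = 33 (m(a, R) = 1 + 32 = 33)
q = 2539/2467 (q = -2539/(-1253 - 1214) = -2539/(-2467) = -2539*(-1/2467) = 2539/2467 ≈ 1.0292)
√(m(s(-6, 2), -33) + q) = √(33 + 2539/2467) = √(83950/2467) = 5*√8284186/2467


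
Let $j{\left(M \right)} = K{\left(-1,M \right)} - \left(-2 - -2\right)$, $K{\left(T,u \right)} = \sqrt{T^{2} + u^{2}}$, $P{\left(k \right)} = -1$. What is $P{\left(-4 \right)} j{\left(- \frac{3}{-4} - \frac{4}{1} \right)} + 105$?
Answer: $105 - \frac{\sqrt{185}}{4} \approx 101.6$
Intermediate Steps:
$j{\left(M \right)} = \sqrt{1 + M^{2}}$ ($j{\left(M \right)} = \sqrt{\left(-1\right)^{2} + M^{2}} - \left(-2 - -2\right) = \sqrt{1 + M^{2}} - \left(-2 + 2\right) = \sqrt{1 + M^{2}} - 0 = \sqrt{1 + M^{2}} + 0 = \sqrt{1 + M^{2}}$)
$P{\left(-4 \right)} j{\left(- \frac{3}{-4} - \frac{4}{1} \right)} + 105 = - \sqrt{1 + \left(- \frac{3}{-4} - \frac{4}{1}\right)^{2}} + 105 = - \sqrt{1 + \left(\left(-3\right) \left(- \frac{1}{4}\right) - 4\right)^{2}} + 105 = - \sqrt{1 + \left(\frac{3}{4} - 4\right)^{2}} + 105 = - \sqrt{1 + \left(- \frac{13}{4}\right)^{2}} + 105 = - \sqrt{1 + \frac{169}{16}} + 105 = - \sqrt{\frac{185}{16}} + 105 = - \frac{\sqrt{185}}{4} + 105 = 105 - \frac{\sqrt{185}}{4}$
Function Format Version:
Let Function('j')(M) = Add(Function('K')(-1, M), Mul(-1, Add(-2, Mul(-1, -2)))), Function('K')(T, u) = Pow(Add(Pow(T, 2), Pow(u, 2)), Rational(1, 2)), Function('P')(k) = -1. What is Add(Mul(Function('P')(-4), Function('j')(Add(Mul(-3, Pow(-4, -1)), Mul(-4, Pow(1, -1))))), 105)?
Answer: Add(105, Mul(Rational(-1, 4), Pow(185, Rational(1, 2)))) ≈ 101.60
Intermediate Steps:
Function('j')(M) = Pow(Add(1, Pow(M, 2)), Rational(1, 2)) (Function('j')(M) = Add(Pow(Add(Pow(-1, 2), Pow(M, 2)), Rational(1, 2)), Mul(-1, Add(-2, Mul(-1, -2)))) = Add(Pow(Add(1, Pow(M, 2)), Rational(1, 2)), Mul(-1, Add(-2, 2))) = Add(Pow(Add(1, Pow(M, 2)), Rational(1, 2)), Mul(-1, 0)) = Add(Pow(Add(1, Pow(M, 2)), Rational(1, 2)), 0) = Pow(Add(1, Pow(M, 2)), Rational(1, 2)))
Add(Mul(Function('P')(-4), Function('j')(Add(Mul(-3, Pow(-4, -1)), Mul(-4, Pow(1, -1))))), 105) = Add(Mul(-1, Pow(Add(1, Pow(Add(Mul(-3, Pow(-4, -1)), Mul(-4, Pow(1, -1))), 2)), Rational(1, 2))), 105) = Add(Mul(-1, Pow(Add(1, Pow(Add(Mul(-3, Rational(-1, 4)), Mul(-4, 1)), 2)), Rational(1, 2))), 105) = Add(Mul(-1, Pow(Add(1, Pow(Add(Rational(3, 4), -4), 2)), Rational(1, 2))), 105) = Add(Mul(-1, Pow(Add(1, Pow(Rational(-13, 4), 2)), Rational(1, 2))), 105) = Add(Mul(-1, Pow(Add(1, Rational(169, 16)), Rational(1, 2))), 105) = Add(Mul(-1, Pow(Rational(185, 16), Rational(1, 2))), 105) = Add(Mul(-1, Mul(Rational(1, 4), Pow(185, Rational(1, 2)))), 105) = Add(Mul(Rational(-1, 4), Pow(185, Rational(1, 2))), 105) = Add(105, Mul(Rational(-1, 4), Pow(185, Rational(1, 2))))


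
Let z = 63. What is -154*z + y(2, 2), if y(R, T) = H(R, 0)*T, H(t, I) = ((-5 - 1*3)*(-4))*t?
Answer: -9574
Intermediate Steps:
H(t, I) = 32*t (H(t, I) = ((-5 - 3)*(-4))*t = (-8*(-4))*t = 32*t)
y(R, T) = 32*R*T (y(R, T) = (32*R)*T = 32*R*T)
-154*z + y(2, 2) = -154*63 + 32*2*2 = -9702 + 128 = -9574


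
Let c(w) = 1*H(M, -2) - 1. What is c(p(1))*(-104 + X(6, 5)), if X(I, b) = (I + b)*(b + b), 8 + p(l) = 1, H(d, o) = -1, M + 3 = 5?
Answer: -12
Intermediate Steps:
M = 2 (M = -3 + 5 = 2)
p(l) = -7 (p(l) = -8 + 1 = -7)
c(w) = -2 (c(w) = 1*(-1) - 1 = -1 - 1 = -2)
X(I, b) = 2*b*(I + b) (X(I, b) = (I + b)*(2*b) = 2*b*(I + b))
c(p(1))*(-104 + X(6, 5)) = -2*(-104 + 2*5*(6 + 5)) = -2*(-104 + 2*5*11) = -2*(-104 + 110) = -2*6 = -12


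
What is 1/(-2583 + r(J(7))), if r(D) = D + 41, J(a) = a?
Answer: -1/2535 ≈ -0.00039448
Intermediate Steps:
r(D) = 41 + D
1/(-2583 + r(J(7))) = 1/(-2583 + (41 + 7)) = 1/(-2583 + 48) = 1/(-2535) = -1/2535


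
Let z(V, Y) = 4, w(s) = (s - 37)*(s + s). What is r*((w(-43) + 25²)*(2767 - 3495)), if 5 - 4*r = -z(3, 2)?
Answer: -12293190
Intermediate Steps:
w(s) = 2*s*(-37 + s) (w(s) = (-37 + s)*(2*s) = 2*s*(-37 + s))
r = 9/4 (r = 5/4 - (-1)*4/4 = 5/4 - ¼*(-4) = 5/4 + 1 = 9/4 ≈ 2.2500)
r*((w(-43) + 25²)*(2767 - 3495)) = 9*((2*(-43)*(-37 - 43) + 25²)*(2767 - 3495))/4 = 9*((2*(-43)*(-80) + 625)*(-728))/4 = 9*((6880 + 625)*(-728))/4 = 9*(7505*(-728))/4 = (9/4)*(-5463640) = -12293190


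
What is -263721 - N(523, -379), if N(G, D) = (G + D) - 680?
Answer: -263185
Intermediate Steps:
N(G, D) = -680 + D + G (N(G, D) = (D + G) - 680 = -680 + D + G)
-263721 - N(523, -379) = -263721 - (-680 - 379 + 523) = -263721 - 1*(-536) = -263721 + 536 = -263185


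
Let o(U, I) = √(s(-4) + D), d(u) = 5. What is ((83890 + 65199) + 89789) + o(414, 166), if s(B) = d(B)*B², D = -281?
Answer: 238878 + I*√201 ≈ 2.3888e+5 + 14.177*I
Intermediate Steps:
s(B) = 5*B²
o(U, I) = I*√201 (o(U, I) = √(5*(-4)² - 281) = √(5*16 - 281) = √(80 - 281) = √(-201) = I*√201)
((83890 + 65199) + 89789) + o(414, 166) = ((83890 + 65199) + 89789) + I*√201 = (149089 + 89789) + I*√201 = 238878 + I*√201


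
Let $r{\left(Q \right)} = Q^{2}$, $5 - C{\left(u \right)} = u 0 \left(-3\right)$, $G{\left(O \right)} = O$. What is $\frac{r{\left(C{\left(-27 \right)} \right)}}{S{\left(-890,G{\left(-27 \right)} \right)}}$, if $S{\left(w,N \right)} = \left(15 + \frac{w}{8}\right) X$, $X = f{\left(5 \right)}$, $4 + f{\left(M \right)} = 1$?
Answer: $\frac{20}{231} \approx 0.08658$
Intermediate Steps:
$f{\left(M \right)} = -3$ ($f{\left(M \right)} = -4 + 1 = -3$)
$X = -3$
$C{\left(u \right)} = 5$ ($C{\left(u \right)} = 5 - u 0 \left(-3\right) = 5 - 0 \left(-3\right) = 5 - 0 = 5 + 0 = 5$)
$S{\left(w,N \right)} = -45 - \frac{3 w}{8}$ ($S{\left(w,N \right)} = \left(15 + \frac{w}{8}\right) \left(-3\right) = -45 - \frac{3 w}{8}$)
$\frac{r{\left(C{\left(-27 \right)} \right)}}{S{\left(-890,G{\left(-27 \right)} \right)}} = \frac{5^{2}}{-45 - - \frac{1335}{4}} = \frac{25}{-45 + \frac{1335}{4}} = \frac{25}{\frac{1155}{4}} = 25 \cdot \frac{4}{1155} = \frac{20}{231}$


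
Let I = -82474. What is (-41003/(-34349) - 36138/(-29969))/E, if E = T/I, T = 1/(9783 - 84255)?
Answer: 2167357871202400176/147057883 ≈ 1.4738e+10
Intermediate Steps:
T = -1/74472 (T = 1/(-74472) = -1/74472 ≈ -1.3428e-5)
E = 1/6142003728 (E = -1/74472/(-82474) = -1/74472*(-1/82474) = 1/6142003728 ≈ 1.6281e-10)
(-41003/(-34349) - 36138/(-29969))/E = (-41003/(-34349) - 36138/(-29969))/(1/6142003728) = (-41003*(-1/34349) - 36138*(-1/29969))*6142003728 = (41003/34349 + 36138/29969)*6142003728 = (2470123069/1029405181)*6142003728 = 2167357871202400176/147057883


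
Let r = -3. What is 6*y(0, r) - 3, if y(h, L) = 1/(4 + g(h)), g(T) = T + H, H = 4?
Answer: -9/4 ≈ -2.2500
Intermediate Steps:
g(T) = 4 + T (g(T) = T + 4 = 4 + T)
y(h, L) = 1/(8 + h) (y(h, L) = 1/(4 + (4 + h)) = 1/(8 + h))
6*y(0, r) - 3 = 6/(8 + 0) - 3 = 6/8 - 3 = 6*(1/8) - 3 = 3/4 - 3 = -9/4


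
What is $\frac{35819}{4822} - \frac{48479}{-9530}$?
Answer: $\frac{143780202}{11488415} \approx 12.515$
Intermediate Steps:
$\frac{35819}{4822} - \frac{48479}{-9530} = 35819 \cdot \frac{1}{4822} - - \frac{48479}{9530} = \frac{35819}{4822} + \frac{48479}{9530} = \frac{143780202}{11488415}$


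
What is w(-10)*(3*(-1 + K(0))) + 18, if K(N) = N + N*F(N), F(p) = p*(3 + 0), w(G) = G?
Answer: 48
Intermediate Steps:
F(p) = 3*p (F(p) = p*3 = 3*p)
K(N) = N + 3*N² (K(N) = N + N*(3*N) = N + 3*N²)
w(-10)*(3*(-1 + K(0))) + 18 = -30*(-1 + 0*(1 + 3*0)) + 18 = -30*(-1 + 0*(1 + 0)) + 18 = -30*(-1 + 0*1) + 18 = -30*(-1 + 0) + 18 = -30*(-1) + 18 = -10*(-3) + 18 = 30 + 18 = 48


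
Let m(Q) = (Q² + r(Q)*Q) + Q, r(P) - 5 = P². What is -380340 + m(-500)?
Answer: -125133340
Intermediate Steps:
r(P) = 5 + P²
m(Q) = Q + Q² + Q*(5 + Q²) (m(Q) = (Q² + (5 + Q²)*Q) + Q = (Q² + Q*(5 + Q²)) + Q = Q + Q² + Q*(5 + Q²))
-380340 + m(-500) = -380340 - 500*(6 - 500 + (-500)²) = -380340 - 500*(6 - 500 + 250000) = -380340 - 500*249506 = -380340 - 124753000 = -125133340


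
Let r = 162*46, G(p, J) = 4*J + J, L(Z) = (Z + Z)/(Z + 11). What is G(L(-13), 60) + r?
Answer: 7752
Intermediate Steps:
L(Z) = 2*Z/(11 + Z) (L(Z) = (2*Z)/(11 + Z) = 2*Z/(11 + Z))
G(p, J) = 5*J
r = 7452
G(L(-13), 60) + r = 5*60 + 7452 = 300 + 7452 = 7752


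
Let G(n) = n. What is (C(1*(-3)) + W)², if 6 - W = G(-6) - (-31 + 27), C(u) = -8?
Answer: 0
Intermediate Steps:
W = 8 (W = 6 - (-6 - (-31 + 27)) = 6 - (-6 - 1*(-4)) = 6 - (-6 + 4) = 6 - 1*(-2) = 6 + 2 = 8)
(C(1*(-3)) + W)² = (-8 + 8)² = 0² = 0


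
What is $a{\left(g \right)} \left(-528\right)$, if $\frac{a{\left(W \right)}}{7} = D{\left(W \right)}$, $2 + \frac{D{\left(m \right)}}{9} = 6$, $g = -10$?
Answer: $-133056$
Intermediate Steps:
$D{\left(m \right)} = 36$ ($D{\left(m \right)} = -18 + 9 \cdot 6 = -18 + 54 = 36$)
$a{\left(W \right)} = 252$ ($a{\left(W \right)} = 7 \cdot 36 = 252$)
$a{\left(g \right)} \left(-528\right) = 252 \left(-528\right) = -133056$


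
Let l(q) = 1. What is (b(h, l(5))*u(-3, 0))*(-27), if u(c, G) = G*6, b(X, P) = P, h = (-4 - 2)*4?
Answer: 0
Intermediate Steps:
h = -24 (h = -6*4 = -24)
u(c, G) = 6*G
(b(h, l(5))*u(-3, 0))*(-27) = (1*(6*0))*(-27) = (1*0)*(-27) = 0*(-27) = 0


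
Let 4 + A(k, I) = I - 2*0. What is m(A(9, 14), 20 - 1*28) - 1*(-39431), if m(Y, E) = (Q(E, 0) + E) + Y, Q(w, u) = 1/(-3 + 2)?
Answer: 39432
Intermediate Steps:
Q(w, u) = -1 (Q(w, u) = 1/(-1) = -1)
A(k, I) = -4 + I (A(k, I) = -4 + (I - 2*0) = -4 + (I + 0) = -4 + I)
m(Y, E) = -1 + E + Y (m(Y, E) = (-1 + E) + Y = -1 + E + Y)
m(A(9, 14), 20 - 1*28) - 1*(-39431) = (-1 + (20 - 1*28) + (-4 + 14)) - 1*(-39431) = (-1 + (20 - 28) + 10) + 39431 = (-1 - 8 + 10) + 39431 = 1 + 39431 = 39432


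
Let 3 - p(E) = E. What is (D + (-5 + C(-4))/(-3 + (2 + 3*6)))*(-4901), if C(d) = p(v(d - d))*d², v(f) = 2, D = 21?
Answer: -1803568/17 ≈ -1.0609e+5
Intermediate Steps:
p(E) = 3 - E
C(d) = d² (C(d) = (3 - 1*2)*d² = (3 - 2)*d² = 1*d² = d²)
(D + (-5 + C(-4))/(-3 + (2 + 3*6)))*(-4901) = (21 + (-5 + (-4)²)/(-3 + (2 + 3*6)))*(-4901) = (21 + (-5 + 16)/(-3 + (2 + 18)))*(-4901) = (21 + 11/(-3 + 20))*(-4901) = (21 + 11/17)*(-4901) = (368/17)*(-4901) = -1803568/17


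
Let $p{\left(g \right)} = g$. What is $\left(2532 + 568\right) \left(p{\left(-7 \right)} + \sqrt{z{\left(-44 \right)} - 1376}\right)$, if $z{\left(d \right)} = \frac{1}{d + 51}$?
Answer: $-21700 + \frac{3100 i \sqrt{67417}}{7} \approx -21700.0 + 1.1499 \cdot 10^{5} i$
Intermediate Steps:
$z{\left(d \right)} = \frac{1}{51 + d}$
$\left(2532 + 568\right) \left(p{\left(-7 \right)} + \sqrt{z{\left(-44 \right)} - 1376}\right) = \left(2532 + 568\right) \left(-7 + \sqrt{\frac{1}{51 - 44} - 1376}\right) = 3100 \left(-7 + \sqrt{\frac{1}{7} - 1376}\right) = 3100 \left(-7 + \sqrt{- \frac{9631}{7}}\right) = 3100 \left(-7 + \frac{i \sqrt{67417}}{7}\right) = -21700 + \frac{3100 i \sqrt{67417}}{7}$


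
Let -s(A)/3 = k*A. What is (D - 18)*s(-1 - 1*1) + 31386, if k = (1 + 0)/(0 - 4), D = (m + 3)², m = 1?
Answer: 31389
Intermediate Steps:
D = 16 (D = (1 + 3)² = 4² = 16)
k = -¼ (k = 1/(-4) = 1*(-¼) = -¼ ≈ -0.25000)
s(A) = 3*A/4 (s(A) = -(-3)*A/4 = 3*A/4)
(D - 18)*s(-1 - 1*1) + 31386 = (16 - 18)*(3*(-1 - 1*1)/4) + 31386 = -3*(-1 - 1)/2 + 31386 = -3*(-2)/2 + 31386 = -2*(-3/2) + 31386 = 3 + 31386 = 31389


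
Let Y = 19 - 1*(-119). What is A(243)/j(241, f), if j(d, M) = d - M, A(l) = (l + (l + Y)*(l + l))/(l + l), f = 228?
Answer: 763/26 ≈ 29.346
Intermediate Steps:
Y = 138 (Y = 19 + 119 = 138)
A(l) = (l + 2*l*(138 + l))/(2*l) (A(l) = (l + (l + 138)*(l + l))/(l + l) = (l + (138 + l)*(2*l))/((2*l)) = (l + 2*l*(138 + l))*(1/(2*l)) = (l + 2*l*(138 + l))/(2*l))
A(243)/j(241, f) = (277/2 + 243)/(241 - 1*228) = 763/(2*(241 - 228)) = (763/2)/13 = (763/2)*(1/13) = 763/26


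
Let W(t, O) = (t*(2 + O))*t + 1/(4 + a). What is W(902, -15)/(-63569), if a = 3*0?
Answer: 42307407/254276 ≈ 166.38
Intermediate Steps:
a = 0
W(t, O) = ¼ + t²*(2 + O) (W(t, O) = (t*(2 + O))*t + 1/(4 + 0) = t²*(2 + O) + 1/4 = t²*(2 + O) + ¼ = ¼ + t²*(2 + O))
W(902, -15)/(-63569) = (¼ + 2*902² - 15*902²)/(-63569) = (¼ + 2*813604 - 15*813604)*(-1/63569) = (¼ + 1627208 - 12204060)*(-1/63569) = -42307407/4*(-1/63569) = 42307407/254276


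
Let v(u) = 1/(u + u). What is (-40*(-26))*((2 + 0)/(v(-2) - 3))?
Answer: -640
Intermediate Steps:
v(u) = 1/(2*u)
(-40*(-26))*((2 + 0)/(v(-2) - 3)) = (-40*(-26))*((2 + 0)/((1/2)/(-2) - 3)) = 1040*(2/((1/2)*(-1/2) - 3)) = 1040*(2/(-1/4 - 3)) = 1040*(2/(-13/4)) = 1040*(2*(-4/13)) = 1040*(-8/13) = -640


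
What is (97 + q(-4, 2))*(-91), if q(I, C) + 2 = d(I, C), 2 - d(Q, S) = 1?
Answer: -8736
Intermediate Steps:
d(Q, S) = 1 (d(Q, S) = 2 - 1*1 = 2 - 1 = 1)
q(I, C) = -1 (q(I, C) = -2 + 1 = -1)
(97 + q(-4, 2))*(-91) = (97 - 1)*(-91) = 96*(-91) = -8736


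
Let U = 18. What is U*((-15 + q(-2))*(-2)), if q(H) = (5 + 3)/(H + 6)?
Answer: 468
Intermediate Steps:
q(H) = 8/(6 + H)
U*((-15 + q(-2))*(-2)) = 18*((-15 + 8/(6 - 2))*(-2)) = 18*((-15 + 8/4)*(-2)) = 18*((-15 + 8*(¼))*(-2)) = 18*((-15 + 2)*(-2)) = 18*(-13*(-2)) = 18*26 = 468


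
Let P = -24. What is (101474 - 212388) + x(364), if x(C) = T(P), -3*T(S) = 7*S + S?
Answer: -110850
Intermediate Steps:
T(S) = -8*S/3 (T(S) = -(7*S + S)/3 = -8*S/3)
x(C) = 64 (x(C) = -8/3*(-24) = 64)
(101474 - 212388) + x(364) = (101474 - 212388) + 64 = -110914 + 64 = -110850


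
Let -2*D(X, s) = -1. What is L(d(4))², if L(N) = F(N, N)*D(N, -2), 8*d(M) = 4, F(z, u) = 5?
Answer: 25/4 ≈ 6.2500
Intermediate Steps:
D(X, s) = ½ (D(X, s) = -½*(-1) = ½)
d(M) = ½ (d(M) = (⅛)*4 = ½)
L(N) = 5/2 (L(N) = 5*(½) = 5/2)
L(d(4))² = (5/2)² = 25/4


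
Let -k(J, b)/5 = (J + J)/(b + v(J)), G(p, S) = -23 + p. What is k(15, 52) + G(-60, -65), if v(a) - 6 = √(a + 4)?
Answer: -19089/223 + 10*√19/223 ≈ -85.405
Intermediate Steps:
v(a) = 6 + √(4 + a) (v(a) = 6 + √(a + 4) = 6 + √(4 + a))
k(J, b) = -10*J/(6 + b + √(4 + J)) (k(J, b) = -5*(J + J)/(b + (6 + √(4 + J))) = -5*2*J/(6 + b + √(4 + J)) = -10*J/(6 + b + √(4 + J)))
k(15, 52) + G(-60, -65) = -10*15/(6 + 52 + √(4 + 15)) + (-23 - 60) = -10*15/(6 + 52 + √19) - 83 = -10*15/(58 + √19) - 83 = -150/(58 + √19) - 83 = -83 - 150/(58 + √19)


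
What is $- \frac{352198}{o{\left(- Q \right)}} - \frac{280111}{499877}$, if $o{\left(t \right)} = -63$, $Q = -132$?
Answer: $\frac{25148290379}{4498893} \approx 5589.9$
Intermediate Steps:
$- \frac{352198}{o{\left(- Q \right)}} - \frac{280111}{499877} = - \frac{352198}{-63} - \frac{280111}{499877} = \left(-352198\right) \left(- \frac{1}{63}\right) - \frac{280111}{499877} = \frac{50314}{9} - \frac{280111}{499877} = \frac{25148290379}{4498893}$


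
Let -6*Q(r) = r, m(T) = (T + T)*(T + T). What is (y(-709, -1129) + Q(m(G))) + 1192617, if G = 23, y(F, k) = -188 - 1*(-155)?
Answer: 3576694/3 ≈ 1.1922e+6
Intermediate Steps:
y(F, k) = -33 (y(F, k) = -188 + 155 = -33)
m(T) = 4*T**2 (m(T) = (2*T)*(2*T) = 4*T**2)
Q(r) = -r/6
(y(-709, -1129) + Q(m(G))) + 1192617 = (-33 - 2*23**2/3) + 1192617 = (-33 - 2*529/3) + 1192617 = (-33 - 1/6*2116) + 1192617 = (-33 - 1058/3) + 1192617 = -1157/3 + 1192617 = 3576694/3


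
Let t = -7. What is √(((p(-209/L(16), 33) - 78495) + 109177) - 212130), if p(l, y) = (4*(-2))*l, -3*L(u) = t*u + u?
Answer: I*√725583/2 ≈ 425.91*I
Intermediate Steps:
L(u) = 2*u (L(u) = -(-7*u + u)/3 = -(-2)*u = 2*u)
p(l, y) = -8*l
√(((p(-209/L(16), 33) - 78495) + 109177) - 212130) = √(((-(-1672)/(2*16) - 78495) + 109177) - 212130) = √(((-(-1672)/32 - 78495) + 109177) - 212130) = √(((-8*(-209/32) - 78495) + 109177) - 212130) = √(((209/4 - 78495) + 109177) - 212130) = √((-313771/4 + 109177) - 212130) = √(122937/4 - 212130) = √(-725583/4) = I*√725583/2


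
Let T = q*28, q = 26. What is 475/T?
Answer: 475/728 ≈ 0.65247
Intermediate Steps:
T = 728 (T = 26*28 = 728)
475/T = 475/728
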